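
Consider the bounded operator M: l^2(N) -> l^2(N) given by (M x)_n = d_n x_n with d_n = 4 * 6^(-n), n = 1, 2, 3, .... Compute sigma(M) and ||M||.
sigma(M) = {4 * 6^(-n) : n ≥ 1} ∪ {0}; ||M|| = 2/3

A bounded diagonal operator on l^2 with diagonal entries d_n has spectrum equal to the closure of {d_n : n ≥ 1}: every d_n is an eigenvalue (with eigenvector e_n), so {d_n} ⊂ sigma(M); the spectrum is closed, so its closure is too; and for lambda not in the closure, (M - lambda I) has bounded inverse (the diagonal entries 1/(d_n - lambda) are bounded). For our sequence d_n = 4 * 6^(-n), n = 1, 2, 3, ...:
  - {d_n} = {4 * 6^(-n) : n ≥ 1}; the only limit point is 0
  - closure = {4 * 6^(-n) : n ≥ 1} ∪ {0}
For the norm: a diagonal operator has ||M|| = sup_n |d_n|. Here d_n = 4 * 6^(-n) is positive and decreasing, so sup_n |d_n| = d_1 = 4/6 = 2/3. So ||M|| = 2/3.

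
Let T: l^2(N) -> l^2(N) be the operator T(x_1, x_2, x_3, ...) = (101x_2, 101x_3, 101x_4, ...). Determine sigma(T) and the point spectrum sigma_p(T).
sigma(T) = closed disk {z in C : |z| ≤ 101}; sigma_p(T) = open disk {z in C : |z| < 101}

Note T = 101·V where V is the unit left shift (V x)_k = x_{k+1}; so sigma(T) = 101·sigma(V) and ||T|| = 101||V||. ||T x||^2 = 10201sum_{k≥2} |x_k|^2 ≤ 10201||x||^2, with equality on {x : x_1 = 0}, so ||T|| = 101. For any lambda with |lambda| < 101, set r = lambda/101 (|r| < 1); the vector x = (1, r, r^2, ...) is in l^2 and satisfies T x = 101(r, r^2, ...) = lambda x, so lambda is an eigenvalue. On the boundary |lambda| = 101 the geometric series diverges, so no l^2 eigenvector exists, but these lambda lie in the approximate point spectrum. Hence sigma(T) is the closed disk of radius 101 and sigma_p(T) is the open disk.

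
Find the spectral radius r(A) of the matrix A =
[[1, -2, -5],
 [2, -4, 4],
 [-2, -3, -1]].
r(A) ≈ 5.424

The eigenvalues of A are the roots of its characteristic polynomial. With M = A (coefficients from the trace, the sum of principal 2x2 minors, and det A):
  p(λ) = det(λ I - M) = λ^3 + 4λ^2 + 5λ - 98.
No integer candidate from the rational root theorem (±divisors of 98) is a root, so the roots are irrational. The cubic discriminant is Δ = -269600 < 0, so there is one real root and a complex-conjugate pair. p(3) = -20 and p(4) = 50 have opposite signs, so a root lies in (3, 4); Newton's method refines it to λ ≈ 3.3311. Dividing out (λ - (3.3311)) leaves approximately λ^2 + 7.3311λ + 29.4201. For λ^2 + 7.3311λ + 29.4201 the discriminant is -63.9362. It is negative, so the remaining roots are the complex-conjugate pair λ ≈ -3.6655 ± 3.998i. Their product equals the constant term, so |λ|^2 ≈ 29.4201 and |λ| ≈ 5.424.
Thus the eigenvalues (to 4 decimals) are 3.3311 (modulus 3.3311); -3.6655 ± 3.998i (modulus 5.424). The spectral radius is the largest modulus: r(A) ≈ 5.424. (Cross-check: r(A) ≤ ||A||_2 ≈ 6.605; equality holds whenever A is normal, though it can also hold for some non-normal A.)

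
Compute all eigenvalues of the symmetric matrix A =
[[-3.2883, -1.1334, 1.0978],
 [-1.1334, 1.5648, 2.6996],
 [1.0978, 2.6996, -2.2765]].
sigma(A) ≈ {-5, -2, 3}

A is real symmetric, so its spectrum consists of real eigenvalues. Expanding the characteristic polynomial of the displayed matrix gives
  det(λ I - A) = p(λ) = λ^3 + (4)λ^2 + (-11)λ + (-30).
Solving p(λ) = 0 yields eigenvalues ≈ -5, -2, 3. (A is shown rounded to 4 decimals, so these recover the underlying integer eigenvalues to within that precision.)
Verification: the trace of A = -4 equals the sum of eigenvalues -4, and det(A) ≈ 29.9990 matches the eigenvalue product 30.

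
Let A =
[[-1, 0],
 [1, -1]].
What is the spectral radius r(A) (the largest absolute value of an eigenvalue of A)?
r(A) = 1

The eigenvalues of A are the roots of its characteristic polynomial. With M = A (coefficients from the trace and determinant):
  p(λ) = det(λ I - M) = λ^2 + 2λ + 1.
For λ^2 + 2λ + 1 the discriminant is 0. It is a perfect square (0^2), so the roots are rational: λ = (-2 ± 0)/2 = -1, -1.
Thus the eigenvalues (to 4 decimals) are -1 (modulus 1). The spectral radius is the largest modulus: r(A) = 1. (Cross-check: r(A) ≤ ||A||_2 ≈ 1.618; equality holds whenever A is normal, though it can also hold for some non-normal A.)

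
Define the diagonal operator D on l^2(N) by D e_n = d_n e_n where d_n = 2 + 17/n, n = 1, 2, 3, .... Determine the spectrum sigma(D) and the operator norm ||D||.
sigma(D) = {2 + 17/n : n ≥ 1} ∪ {2}; ||D|| = 19

A bounded diagonal operator on l^2 with diagonal entries d_n has spectrum equal to the closure of {d_n : n ≥ 1}: every d_n is an eigenvalue (with eigenvector e_n), so {d_n} ⊂ sigma(D); the spectrum is closed, so its closure is too; and for lambda not in the closure, (D - lambda I) has bounded inverse (the diagonal entries 1/(d_n - lambda) are bounded). For our sequence d_n = 2 + 17/n, n = 1, 2, 3, ...:
  - {d_n} = {2 + 17/n : n ≥ 1}; the only limit point is 2
  - closure = {2 + 17/n : n ≥ 1} ∪ {2}
For the norm: a diagonal operator has ||D|| = sup_n |d_n|. Here d_n = 2 + 17/n is positive and decreasing, so sup_n |d_n| = d_1 = 2 + 17 = 19. So ||D|| = 19.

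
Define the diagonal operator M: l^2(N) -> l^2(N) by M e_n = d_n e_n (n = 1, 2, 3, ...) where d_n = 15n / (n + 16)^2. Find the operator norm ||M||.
||M|| = 15/64 (attained at n = 16)

For M diagonal, ||M|| = sup_n |d_n|. Treat f(x) = 15x / (x + 16)^2 for real x > 0. By the quotient rule, f'(x) = 15(16 - x)/(x + 16)^3, which is positive for x < 16 and negative for x > 16. So f has a unique maximum at x = 16, and since 16 is a positive integer, the supremum over n ≥ 1 is attained at n = 16: d_16 = 15·16/(16 + 16)^2 = 15·16/1024 = 15/64. Hence ||M|| = 15/64.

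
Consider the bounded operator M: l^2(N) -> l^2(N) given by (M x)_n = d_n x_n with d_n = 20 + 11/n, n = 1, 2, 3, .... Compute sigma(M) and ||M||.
sigma(M) = {20 + 11/n : n ≥ 1} ∪ {20}; ||M|| = 31

A bounded diagonal operator on l^2 with diagonal entries d_n has spectrum equal to the closure of {d_n : n ≥ 1}: every d_n is an eigenvalue (with eigenvector e_n), so {d_n} ⊂ sigma(M); the spectrum is closed, so its closure is too; and for lambda not in the closure, (M - lambda I) has bounded inverse (the diagonal entries 1/(d_n - lambda) are bounded). For our sequence d_n = 20 + 11/n, n = 1, 2, 3, ...:
  - {d_n} = {20 + 11/n : n ≥ 1}; the only limit point is 20
  - closure = {20 + 11/n : n ≥ 1} ∪ {20}
For the norm: a diagonal operator has ||M|| = sup_n |d_n|. Here d_n = 20 + 11/n is positive and decreasing, so sup_n |d_n| = d_1 = 20 + 11 = 31. So ||M|| = 31.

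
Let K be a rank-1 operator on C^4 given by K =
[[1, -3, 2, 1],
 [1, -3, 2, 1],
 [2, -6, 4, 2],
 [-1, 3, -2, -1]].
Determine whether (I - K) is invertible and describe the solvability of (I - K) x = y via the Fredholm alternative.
(I - K) is singular (det(I - K) = 0, i.e. 1 ∈ sigma(K)). (I - K) x = y is solvable iff y ⊥ ker((I - K)^*) = span{(1, -3, 2, 1)}, i.e. iff y_1 - 3y_2 + 2y_3 + y_4 = 0. When solvable, the solutions are x = y + c·(1, 1, 2, -1), c arbitrary (ker(I - K) = span{(1, 1, 2, -1)}, dimension 1).

K has rank 1, so it is an outer product K = u v^T: every row of K is a multiple of one row vector. Reading off the entries, u = (1, 1, 2, -1) and v = (1, -3, 2, 1) (row i of K equals u_i·v^T). A rank-one matrix u v^T satisfies K u = u (v·u) and kills the (3)-dimensional subspace v^⊥, so its characteristic polynomial is lambda^3 (lambda - v·u) with v·u = tr K = 1. Hence the eigenvalues of I - K are 1 (multiplicity 3) and 1 - (1) = 0, so det(I - K) = 0. (Direct check: I - K =
[[0, 3, -2, -1],
 [-1, 4, -2, -1],
 [-2, 6, -3, -2],
 [1, -3, 2, 2]]
has determinant 0.) So 1 is an eigenvalue of K and (I - K) is not invertible. The finite-dimensional Fredholm alternative says: either (I - K) is invertible, or ker(I - K) ≠ {0} and then range(I - K) = ker((I - K)^*)^⊥, with dim ker(I - K) = dim ker((I - K)^*). We are in the second case, so we need both kernels. Kernel of I - K: (I - K) u = u - u (v·u) = u - u = 0, so ker(I - K) = span{u} = span{(1, 1, 2, -1)} (it is exactly 1-dimensional because rank(I - K) = 3). Kernel of the adjoint: K is real, so (I - K)^* = I - K^T = I - v u^T, and (I - v u^T) v = v - v (u·v) = 0; hence ker((I - K)^*) = span{v} = span{(1, -3, 2, 1)}. Therefore (I - K) x = y is solvable iff <y, v> = 0, i.e. iff y_1 - 3y_2 + 2y_3 + y_4 = 0. When this holds, K y = u (v·y) = 0, so (I - K) y = y and x = y is a particular solution; the full solution set is the line x = y + c·u = y + c·(1, 1, 2, -1), c ∈ C.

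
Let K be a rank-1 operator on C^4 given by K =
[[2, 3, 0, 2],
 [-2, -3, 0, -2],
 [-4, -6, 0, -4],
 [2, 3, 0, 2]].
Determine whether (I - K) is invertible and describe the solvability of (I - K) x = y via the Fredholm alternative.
(I - K) is singular (det(I - K) = 0, i.e. 1 ∈ sigma(K)). (I - K) x = y is solvable iff y ⊥ ker((I - K)^*) = span{(2, 3, 0, 2)}, i.e. iff 2y_1 + 3y_2 + 2y_4 = 0. When solvable, the solutions are x = y + c·(1, -1, -2, 1), c arbitrary (ker(I - K) = span{(1, -1, -2, 1)}, dimension 1).

K has rank 1, so it is an outer product K = u v^T: every row of K is a multiple of one row vector. Reading off the entries, u = (1, -1, -2, 1) and v = (2, 3, 0, 2) (row i of K equals u_i·v^T). A rank-one matrix u v^T satisfies K u = u (v·u) and kills the (3)-dimensional subspace v^⊥, so its characteristic polynomial is lambda^3 (lambda - v·u) with v·u = tr K = 1. Hence the eigenvalues of I - K are 1 (multiplicity 3) and 1 - (1) = 0, so det(I - K) = 0. (Direct check: I - K =
[[-1, -3, 0, -2],
 [2, 4, 0, 2],
 [4, 6, 1, 4],
 [-2, -3, 0, -1]]
has determinant 0.) So 1 is an eigenvalue of K and (I - K) is not invertible. The finite-dimensional Fredholm alternative says: either (I - K) is invertible, or ker(I - K) ≠ {0} and then range(I - K) = ker((I - K)^*)^⊥, with dim ker(I - K) = dim ker((I - K)^*). We are in the second case, so we need both kernels. Kernel of I - K: (I - K) u = u - u (v·u) = u - u = 0, so ker(I - K) = span{u} = span{(1, -1, -2, 1)} (it is exactly 1-dimensional because rank(I - K) = 3). Kernel of the adjoint: K is real, so (I - K)^* = I - K^T = I - v u^T, and (I - v u^T) v = v - v (u·v) = 0; hence ker((I - K)^*) = span{v} = span{(2, 3, 0, 2)}. Therefore (I - K) x = y is solvable iff <y, v> = 0, i.e. iff 2y_1 + 3y_2 + 2y_4 = 0. When this holds, K y = u (v·y) = 0, so (I - K) y = y and x = y is a particular solution; the full solution set is the line x = y + c·u = y + c·(1, -1, -2, 1), c ∈ C.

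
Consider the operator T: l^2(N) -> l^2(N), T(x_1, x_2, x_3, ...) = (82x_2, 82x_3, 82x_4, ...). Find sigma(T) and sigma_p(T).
sigma(T) = closed disk {z in C : |z| ≤ 82}; sigma_p(T) = open disk {z in C : |z| < 82}

Note T = 82·V where V is the unit left shift (V x)_k = x_{k+1}; so sigma(T) = 82·sigma(V) and ||T|| = 82||V||. ||T x||^2 = 6724sum_{k≥2} |x_k|^2 ≤ 6724||x||^2, with equality on {x : x_1 = 0}, so ||T|| = 82. For any lambda with |lambda| < 82, set r = lambda/82 (|r| < 1); the vector x = (1, r, r^2, ...) is in l^2 and satisfies T x = 82(r, r^2, ...) = lambda x, so lambda is an eigenvalue. On the boundary |lambda| = 82 the geometric series diverges, so no l^2 eigenvector exists, but these lambda lie in the approximate point spectrum. Hence sigma(T) is the closed disk of radius 82 and sigma_p(T) is the open disk.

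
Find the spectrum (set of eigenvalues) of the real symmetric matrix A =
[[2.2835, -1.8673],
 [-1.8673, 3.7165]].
sigma(A) ≈ {1, 5}

A is real symmetric, so its spectrum consists of real eigenvalues. Expanding the characteristic polynomial of the displayed matrix gives
  det(λ I - A) = p(λ) = λ^2 + (-6)λ + (5).
Solving p(λ) = 0 yields eigenvalues ≈ 1, 5. (A is shown rounded to 4 decimals, so these recover the underlying integer eigenvalues to within that precision.)
Verification: the trace of A = 6 equals the sum of eigenvalues 6, and det(A) ≈ 4.9998 matches the eigenvalue product 5.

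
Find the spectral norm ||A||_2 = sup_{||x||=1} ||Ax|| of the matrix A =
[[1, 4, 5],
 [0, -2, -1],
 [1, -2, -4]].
||A||_2 ≈ 8.024 (= sqrt(largest eigenvalue of A^T A))

||A||_2 = sigma_max(A) = sqrt(lambda_max(A^T A)). Form the symmetric matrix M = A^T A =
[[2, 2, 1],
 [2, 24, 30],
 [1, 30, 42]].
Its characteristic polynomial (trace, sum of principal 2x2 minors, determinant of M give the coefficients) is
  p(λ) = det(λ I - M) = λ^3 - 68λ^2 + 235λ - 144.
No integer candidate from the rational root theorem (±divisors of 144) is a root, so the roots are irrational. The cubic discriminant is Δ = 63196356 > 0, so there are three distinct real roots. p(0) = -144 and p(1) = 24 have opposite signs, so a root lies in (0, 1); Newton's method refines it to λ ≈ 0.7923. p(2) = 62 and p(3) = -24 have opposite signs, so a root lies in (2, 3); Newton's method refines it to λ ≈ 2.8229. p(64) = -1488 and p(65) = 2456 have opposite signs, so a root lies in (64, 65); Newton's method refines it to λ ≈ 64.3848. Check (Vieta): the three roots sum to 68, matching tr M = 68.
So the eigenvalues of A^T A are ≈ 0.7923, 2.8229, 64.3848 (all ≥ 0, as they must be for A^T A). The largest is λ_max ≈ 64.3848, hence ||A||_2 = sqrt(λ_max) ≈ 8.024.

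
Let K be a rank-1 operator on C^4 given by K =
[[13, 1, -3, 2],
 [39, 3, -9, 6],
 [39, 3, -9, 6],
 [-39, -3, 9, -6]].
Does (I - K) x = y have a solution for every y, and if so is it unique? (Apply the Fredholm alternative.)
(I - K) is singular (det(I - K) = 0, i.e. 1 ∈ sigma(K)). (I - K) x = y is solvable iff y ⊥ ker((I - K)^*) = span{(13, 1, -3, 2)}, i.e. iff 13y_1 + y_2 - 3y_3 + 2y_4 = 0. When solvable, the solutions are x = y + c·(1, 3, 3, -3), c arbitrary (ker(I - K) = span{(1, 3, 3, -3)}, dimension 1).

K has rank 1, so it is an outer product K = u v^T: every row of K is a multiple of one row vector. Reading off the entries, u = (1, 3, 3, -3) and v = (13, 1, -3, 2) (row i of K equals u_i·v^T). A rank-one matrix u v^T satisfies K u = u (v·u) and kills the (3)-dimensional subspace v^⊥, so its characteristic polynomial is lambda^3 (lambda - v·u) with v·u = tr K = 1. Hence the eigenvalues of I - K are 1 (multiplicity 3) and 1 - (1) = 0, so det(I - K) = 0. (Direct check: I - K =
[[-12, -1, 3, -2],
 [-39, -2, 9, -6],
 [-39, -3, 10, -6],
 [39, 3, -9, 7]]
has determinant 0.) So 1 is an eigenvalue of K and (I - K) is not invertible. The finite-dimensional Fredholm alternative says: either (I - K) is invertible, or ker(I - K) ≠ {0} and then range(I - K) = ker((I - K)^*)^⊥, with dim ker(I - K) = dim ker((I - K)^*). We are in the second case, so we need both kernels. Kernel of I - K: (I - K) u = u - u (v·u) = u - u = 0, so ker(I - K) = span{u} = span{(1, 3, 3, -3)} (it is exactly 1-dimensional because rank(I - K) = 3). Kernel of the adjoint: K is real, so (I - K)^* = I - K^T = I - v u^T, and (I - v u^T) v = v - v (u·v) = 0; hence ker((I - K)^*) = span{v} = span{(13, 1, -3, 2)}. Therefore (I - K) x = y is solvable iff <y, v> = 0, i.e. iff 13y_1 + y_2 - 3y_3 + 2y_4 = 0. When this holds, K y = u (v·y) = 0, so (I - K) y = y and x = y is a particular solution; the full solution set is the line x = y + c·u = y + c·(1, 3, 3, -3), c ∈ C.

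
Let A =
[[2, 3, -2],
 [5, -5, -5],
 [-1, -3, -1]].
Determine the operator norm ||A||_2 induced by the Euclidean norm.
||A||_2 ≈ 8.8591 (= sqrt(largest eigenvalue of A^T A))

||A||_2 = sigma_max(A) = sqrt(lambda_max(A^T A)). Form the symmetric matrix M = A^T A =
[[30, -16, -28],
 [-16, 43, 22],
 [-28, 22, 30]].
Its characteristic polynomial (trace, sum of principal 2x2 minors, determinant of M give the coefficients) is
  p(λ) = det(λ I - M) = λ^3 - 103λ^2 + 1956λ - 2500.
No integer candidate from the rational root theorem (±divisors of 2500) is a root, so the roots are irrational. The cubic discriminant is Δ = 8625271760 > 0, so there are three distinct real roots. p(1) = -646 and p(2) = 1008 have opposite signs, so a root lies in (1, 2); Newton's method refines it to λ ≈ 1.3766. p(23) = 168 and p(24) = -1060 have opposite signs, so a root lies in (23, 24); Newton's method refines it to λ ≈ 23.14. p(78) = -2032 and p(79) = 2240 have opposite signs, so a root lies in (78, 79); Newton's method refines it to λ ≈ 78.4834. Check (Vieta): the three roots sum to 103, matching tr M = 103.
So the eigenvalues of A^T A are ≈ 1.3766, 23.14, 78.4834 (all ≥ 0, as they must be for A^T A). The largest is λ_max ≈ 78.4834, hence ||A||_2 = sqrt(λ_max) ≈ 8.8591.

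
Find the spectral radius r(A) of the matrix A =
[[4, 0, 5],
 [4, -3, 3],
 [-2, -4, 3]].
r(A) ≈ 5.7768

The eigenvalues of A are the roots of its characteristic polynomial. With M = A (coefficients from the trace, the sum of principal 2x2 minors, and det A):
  p(λ) = det(λ I - M) = λ^3 - 4λ^2 + 13λ + 98.
No integer candidate from the rational root theorem (±divisors of 98) is a root, so the roots are irrational. The cubic discriminant is Δ = -332032 < 0, so there is one real root and a complex-conjugate pair. p(-3) = -4 and p(-2) = 48 have opposite signs, so a root lies in (-3, -2); Newton's method refines it to λ ≈ -2.9367. Dividing out (λ - (-2.9367)) leaves approximately λ^2 - 6.9367λ + 33.3709. For λ^2 - 6.9367λ + 33.3709 the discriminant is -85.366. It is negative, so the remaining roots are the complex-conjugate pair λ ≈ 3.4683 ± 4.6197i. Their product equals the constant term, so |λ|^2 ≈ 33.3709 and |λ| ≈ 5.7768.
Thus the eigenvalues (to 4 decimals) are -2.9367 (modulus 2.9367); 3.4683 ± 4.6197i (modulus 5.7768). The spectral radius is the largest modulus: r(A) ≈ 5.7768. (Cross-check: r(A) ≤ ||A||_2 ≈ 8.5501; equality holds whenever A is normal, though it can also hold for some non-normal A.)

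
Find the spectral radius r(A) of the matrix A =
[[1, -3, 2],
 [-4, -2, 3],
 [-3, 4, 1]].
r(A) ≈ 5.3839

The eigenvalues of A are the roots of its characteristic polynomial. With M = A (coefficients from the trace, the sum of principal 2x2 minors, and det A):
  p(λ) = det(λ I - M) = λ^3 - 21λ + 43.
No integer candidate from the rational root theorem (±divisors of 43) is a root, so the roots are irrational. The cubic discriminant is Δ = -12879 < 0, so there is one real root and a complex-conjugate pair. p(-6) = -47 and p(-5) = 23 have opposite signs, so a root lies in (-6, -5); Newton's method refines it to λ ≈ -5.3839. Dividing out (λ - (-5.3839)) leaves approximately λ^2 - 5.3839λ + 7.9867. For λ^2 - 5.3839λ + 7.9867 the discriminant is -2.9602. It is negative, so the remaining roots are the complex-conjugate pair λ ≈ 2.692 ± 0.8603i. Their product equals the constant term, so |λ|^2 ≈ 7.9867 and |λ| ≈ 2.8261.
Thus the eigenvalues (to 4 decimals) are -5.3839 (modulus 5.3839); 2.692 ± 0.8603i (modulus 2.8261). The spectral radius is the largest modulus: r(A) ≈ 5.3839. (Cross-check: r(A) ≤ ||A||_2 ≈ 5.9411; equality holds whenever A is normal, though it can also hold for some non-normal A.)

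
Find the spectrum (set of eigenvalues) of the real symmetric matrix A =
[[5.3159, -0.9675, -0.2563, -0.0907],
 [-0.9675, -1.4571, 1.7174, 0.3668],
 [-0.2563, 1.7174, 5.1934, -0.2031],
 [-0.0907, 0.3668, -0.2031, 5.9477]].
sigma(A) ≈ {-2, 5, 6} (6 with multiplicity 2)

A is real symmetric, so its spectrum consists of real eigenvalues. Expanding the characteristic polynomial of the displayed matrix gives
  det(λ I - A) = p(λ) = λ^4 + (-15)λ^3 + (62)λ^2 + (12.0014)λ + (-359.9953).
Solving p(λ) = 0 yields eigenvalues ≈ -2, 5, 6, 6. (A is shown rounded to 4 decimals, so these recover the underlying integer eigenvalues to within that precision.)
Verification: the trace of A = 15 equals the sum of eigenvalues 15, and det(A) ≈ -359.9953 matches the eigenvalue product -360.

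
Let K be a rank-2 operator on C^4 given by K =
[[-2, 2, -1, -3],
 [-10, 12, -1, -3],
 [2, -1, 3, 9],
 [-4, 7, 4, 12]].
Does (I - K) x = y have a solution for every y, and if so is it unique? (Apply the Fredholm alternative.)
(I - K) is invertible (det(I - K) = 132 ≠ 0), so for every y in C^4 the equation (I - K) x = y has a unique solution.

K has rank 2 and factors as K = U V^T = u1 v1^T + u2 v2^T with u1 = (-1, -3, 2, 1), v1 = (2, -2, 1, 3), u2 = (0, -2, -1, -3), v2 = (2, -3, -1, -3) (multiplying out reproduces the displayed K). The nonzero eigenvalues of U V^T coincide with those of the 2 x 2 matrix G = V^T U = [[v1·u1, v1·u2], [v2·u1, v2·u2]] = [[9, -6], [2, 16]], and by the Sylvester determinant identity det(I_4 - U V^T) = det(I_2 - V^T U) = det([[-8, 6], [-2, -15]]) = (-8)(-15) - (6)(-2) = 132. (Direct check: I - K =
[[3, -2, 1, 3],
 [10, -11, 1, 3],
 [-2, 1, -2, -9],
 [4, -7, -4, -11]]
has determinant 132.) The finite-dimensional Fredholm alternative says: either (I - K) is invertible, or ker(I - K) ≠ {0} and then range(I - K) = ker((I - K)^*)^⊥, with dim ker(I - K) = dim ker((I - K)^*). Since det(I - K) ≠ 0, 1 is not an eigenvalue of K and ker(I - K) = {0}, so we are in the first case: for every y there is a unique x = (I - K)^(-1) y. (Explicitly, by the Woodbury identity, (I - U V^T)^(-1) = I + U (I_2 - G)^(-1) V^T.)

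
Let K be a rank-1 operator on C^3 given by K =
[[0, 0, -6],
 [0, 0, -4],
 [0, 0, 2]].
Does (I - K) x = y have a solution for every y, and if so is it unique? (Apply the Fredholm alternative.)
(I - K) is invertible (det(I - K) = -1 ≠ 0), so for every y in C^3 the equation (I - K) x = y has a unique solution.

K has rank 1, so it is an outer product K = u v^T: every row of K is a multiple of one row vector. Reading off the entries, u = (-3, -2, 1) and v = (0, 0, 2) (row i of K equals u_i·v^T). A rank-one matrix u v^T satisfies K u = u (v·u) and kills the (2)-dimensional subspace v^⊥, so its characteristic polynomial is lambda^2 (lambda - v·u) with v·u = tr K = 2. Hence the eigenvalues of I - K are 1 (multiplicity 2) and 1 - (2) = -1, so det(I - K) = -1. (Direct check: I - K =
[[1, 0, 6],
 [0, 1, 4],
 [0, 0, -1]]
has determinant -1.) The finite-dimensional Fredholm alternative says: either (I - K) is invertible, or ker(I - K) ≠ {0} and then range(I - K) = ker((I - K)^*)^⊥, with dim ker(I - K) = dim ker((I - K)^*). Since det(I - K) ≠ 0, 1 is not an eigenvalue of K and ker(I - K) = {0}, so we are in the first case: for every y there is a unique x = (I - K)^(-1) y. Explicitly, by the Sherman–Morrison formula, (I - u v^T)^(-1) = I + u v^T/(1 - v·u), i.e. (I - K)^(-1) = I - K.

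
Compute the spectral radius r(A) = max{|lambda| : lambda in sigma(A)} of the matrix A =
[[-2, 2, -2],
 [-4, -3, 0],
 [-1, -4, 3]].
r(A) ≈ 2.6336

The eigenvalues of A are the roots of its characteristic polynomial. With M = A (coefficients from the trace, the sum of principal 2x2 minors, and det A):
  p(λ) = det(λ I - M) = λ^3 + 2λ^2 - 3λ - 16.
No integer candidate from the rational root theorem (±divisors of 16) is a root, so the roots are irrational. The cubic discriminant is Δ = -4528 < 0, so there is one real root and a complex-conjugate pair. p(2) = -6 and p(3) = 20 have opposite signs, so a root lies in (2, 3); Newton's method refines it to λ ≈ 2.3069. Dividing out (λ - (2.3069)) leaves approximately λ^2 + 4.3069λ + 6.9357. For λ^2 + 4.3069λ + 6.9357 the discriminant is -9.1932. It is negative, so the remaining roots are the complex-conjugate pair λ ≈ -2.1535 ± 1.516i. Their product equals the constant term, so |λ|^2 ≈ 6.9357 and |λ| ≈ 2.6336.
Thus the eigenvalues (to 4 decimals) are 2.3069 (modulus 2.3069); -2.1535 ± 1.516i (modulus 2.6336). The spectral radius is the largest modulus: r(A) ≈ 2.6336. (Cross-check: r(A) ≤ ||A||_2 ≈ 6.5832; equality holds whenever A is normal, though it can also hold for some non-normal A.)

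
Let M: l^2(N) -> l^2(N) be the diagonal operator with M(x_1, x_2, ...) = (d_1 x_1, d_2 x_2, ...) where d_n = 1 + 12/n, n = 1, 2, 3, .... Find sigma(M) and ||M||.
sigma(M) = {1 + 12/n : n ≥ 1} ∪ {1}; ||M|| = 13

A bounded diagonal operator on l^2 with diagonal entries d_n has spectrum equal to the closure of {d_n : n ≥ 1}: every d_n is an eigenvalue (with eigenvector e_n), so {d_n} ⊂ sigma(M); the spectrum is closed, so its closure is too; and for lambda not in the closure, (M - lambda I) has bounded inverse (the diagonal entries 1/(d_n - lambda) are bounded). For our sequence d_n = 1 + 12/n, n = 1, 2, 3, ...:
  - {d_n} = {1 + 12/n : n ≥ 1}; the only limit point is 1
  - closure = {1 + 12/n : n ≥ 1} ∪ {1}
For the norm: a diagonal operator has ||M|| = sup_n |d_n|. Here d_n = 1 + 12/n is positive and decreasing, so sup_n |d_n| = d_1 = 1 + 12 = 13. So ||M|| = 13.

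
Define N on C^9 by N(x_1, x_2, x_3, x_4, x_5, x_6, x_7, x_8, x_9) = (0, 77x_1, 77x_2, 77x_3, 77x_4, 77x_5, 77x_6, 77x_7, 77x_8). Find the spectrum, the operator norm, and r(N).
sigma(N) = {0}; ||N|| = 77; r(N) = 0. (N is nilpotent with N^9 = 0.)

On C^9, N is a strictly lower-triangular matrix with 77 on the subdiagonal and zeros elsewhere, so its characteristic polynomial is lambda^9 and every eigenvalue is 0: sigma(N) = {0}. For the operator norm, N e_i = 77e_{i+1} for i = 1, ..., 8 and N e_9 = 0, so the singular values of N are 77 (with multiplicity 8) and 0; hence ||N|| = 77. The spectral radius r(N) = max|lambda| = 0. Note ||N|| > r(N) — characteristic of non-normal nilpotent operators. Indeed N^9 = 0.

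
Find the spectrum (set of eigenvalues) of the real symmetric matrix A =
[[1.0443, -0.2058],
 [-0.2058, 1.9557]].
sigma(A) ≈ {1, 2}

A is real symmetric, so its spectrum consists of real eigenvalues. Expanding the characteristic polynomial of the displayed matrix gives
  det(λ I - A) = p(λ) = λ^2 + (-3)λ + (2).
Solving p(λ) = 0 yields eigenvalues ≈ 1, 2. (A is shown rounded to 4 decimals, so these recover the underlying integer eigenvalues to within that precision.)
Verification: the trace of A = 3 equals the sum of eigenvalues 3, and det(A) ≈ 2.0000 matches the eigenvalue product 2.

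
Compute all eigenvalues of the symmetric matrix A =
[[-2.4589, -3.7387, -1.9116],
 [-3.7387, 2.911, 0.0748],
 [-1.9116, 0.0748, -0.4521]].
sigma(A) ≈ {-5, 0, 5}

A is real symmetric, so its spectrum consists of real eigenvalues. Expanding the characteristic polynomial of the displayed matrix gives
  det(λ I - A) = p(λ) = λ^3 + (0)λ^2 + (-25)λ + (0).
Solving p(λ) = 0 yields eigenvalues ≈ -5, 0, 5. (A is shown rounded to 4 decimals, so these recover the underlying integer eigenvalues to within that precision.)
Verification: the trace of A = 0 equals the sum of eigenvalues 0, and det(A) ≈ 0.0010 matches the eigenvalue product 0.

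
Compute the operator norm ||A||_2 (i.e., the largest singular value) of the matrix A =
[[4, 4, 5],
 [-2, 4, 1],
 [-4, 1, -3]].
||A||_2 ≈ 8.5764 (= sqrt(largest eigenvalue of A^T A))

||A||_2 = sigma_max(A) = sqrt(lambda_max(A^T A)). Form the symmetric matrix M = A^T A =
[[36, 4, 30],
 [4, 33, 21],
 [30, 21, 35]].
Its characteristic polynomial (trace, sum of principal 2x2 minors, determinant of M give the coefficients) is
  p(λ) = det(λ I - M) = λ^3 - 104λ^2 + 2246λ - 484.
No integer candidate from the rational root theorem (±divisors of 484) is a root, so the roots are irrational. The cubic discriminant is Δ = 9092475504 > 0, so there are three distinct real roots. p(0) = -484 and p(1) = 1659 have opposite signs, so a root lies in (0, 1); Newton's method refines it to λ ≈ 0.2177. p(30) = 296 and p(31) = -1011 have opposite signs, so a root lies in (30, 31); Newton's method refines it to λ ≈ 30.2282. p(73) = -1725 and p(74) = 1440 have opposite signs, so a root lies in (73, 74); Newton's method refines it to λ ≈ 73.5541. Check (Vieta): the three roots sum to 104, matching tr M = 104.
So the eigenvalues of A^T A are ≈ 0.2177, 30.2282, 73.5541 (all ≥ 0, as they must be for A^T A). The largest is λ_max ≈ 73.5541, hence ||A||_2 = sqrt(λ_max) ≈ 8.5764.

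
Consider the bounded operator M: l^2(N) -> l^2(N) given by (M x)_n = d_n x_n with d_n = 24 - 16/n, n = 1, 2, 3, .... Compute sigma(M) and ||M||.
sigma(M) = {24 - 16/n : n ≥ 1} ∪ {24}; ||M|| = 24

A bounded diagonal operator on l^2 with diagonal entries d_n has spectrum equal to the closure of {d_n : n ≥ 1}: every d_n is an eigenvalue (with eigenvector e_n), so {d_n} ⊂ sigma(M); the spectrum is closed, so its closure is too; and for lambda not in the closure, (M - lambda I) has bounded inverse (the diagonal entries 1/(d_n - lambda) are bounded). For our sequence d_n = 24 - 16/n, n = 1, 2, 3, ...:
  - {d_n} = {24 - 16/n : n ≥ 1}; the only limit point is 24
  - closure = {24 - 16/n : n ≥ 1} ∪ {24}
For the norm: a diagonal operator has ||M|| = sup_n |d_n|. Here d_n = 24 - 16/n increases monotonically from d_1 = 8 toward 24, with all terms in [8, 24); so sup_n |d_n| = 24 (the supremum is the limit, not attained). So ||M|| = 24.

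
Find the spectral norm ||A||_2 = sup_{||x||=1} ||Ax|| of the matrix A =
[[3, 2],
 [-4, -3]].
||A||_2 = sqrt((38 + sqrt(1440))/2) ≈ 6.1623 (= sqrt(largest eigenvalue of A^T A))

||A||_2 = sigma_max(A) = sqrt(lambda_max(A^T A)). Form the symmetric matrix M = A^T A =
[[25, 18],
 [18, 13]].
Its characteristic polynomial (trace, determinant of M give the coefficients) is
  p(λ) = det(λ I - M) = λ^2 - 38λ + 1.
For λ^2 - 38λ + 1 the discriminant is 1440. It is nonnegative but not a perfect square, so the roots are real and irrational: λ = (38 ± sqrt(1440))/2 ≈ 37.9737, 0.0263.
So the eigenvalues of A^T A are ≈ 0.0263, 37.9737 (all ≥ 0, as they must be for A^T A). The largest is λ_max = (38 + sqrt(1440))/2 ≈ 37.9737, hence ||A||_2 = sqrt(λ_max) = sqrt((38 + sqrt(1440))/2) ≈ 6.1623.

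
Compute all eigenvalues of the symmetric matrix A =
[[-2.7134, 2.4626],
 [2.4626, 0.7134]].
sigma(A) ≈ {-4, 2}

A is real symmetric, so its spectrum consists of real eigenvalues. Expanding the characteristic polynomial of the displayed matrix gives
  det(λ I - A) = p(λ) = λ^2 + (2)λ + (-8).
Solving p(λ) = 0 yields eigenvalues ≈ -4, 2. (A is shown rounded to 4 decimals, so these recover the underlying integer eigenvalues to within that precision.)
Verification: the trace of A = -2 equals the sum of eigenvalues -2, and det(A) ≈ -8.0001 matches the eigenvalue product -8.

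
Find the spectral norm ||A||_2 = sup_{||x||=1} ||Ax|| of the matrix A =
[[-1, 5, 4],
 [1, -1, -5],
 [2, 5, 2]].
||A||_2 ≈ 9.1176 (= sqrt(largest eigenvalue of A^T A))

||A||_2 = sigma_max(A) = sqrt(lambda_max(A^T A)). Form the symmetric matrix M = A^T A =
[[6, 4, -5],
 [4, 51, 35],
 [-5, 35, 45]].
Its characteristic polynomial (trace, sum of principal 2x2 minors, determinant of M give the coefficients) is
  p(λ) = det(λ I - M) = λ^3 - 102λ^2 + 1605λ - 3025.
No integer candidate from the rational root theorem (±divisors of 3025) is a root, so the roots are irrational. The cubic discriminant is Δ = 6089209425 > 0, so there are three distinct real roots. p(2) = -215 and p(3) = 899 have opposite signs, so a root lies in (2, 3); Newton's method refines it to λ ≈ 2.1804. p(16) = 639 and p(17) = -305 have opposite signs, so a root lies in (16, 17); Newton's method refines it to λ ≈ 16.6888. p(83) = -701 and p(84) = 4787 have opposite signs, so a root lies in (83, 84); Newton's method refines it to λ ≈ 83.1308. Check (Vieta): the three roots sum to 102, matching tr M = 102.
So the eigenvalues of A^T A are ≈ 2.1804, 16.6888, 83.1308 (all ≥ 0, as they must be for A^T A). The largest is λ_max ≈ 83.1308, hence ||A||_2 = sqrt(λ_max) ≈ 9.1176.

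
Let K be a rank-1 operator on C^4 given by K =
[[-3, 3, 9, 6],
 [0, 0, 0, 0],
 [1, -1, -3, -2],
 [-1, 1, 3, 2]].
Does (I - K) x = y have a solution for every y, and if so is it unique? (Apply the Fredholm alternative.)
(I - K) is invertible (det(I - K) = 5 ≠ 0), so for every y in C^4 the equation (I - K) x = y has a unique solution.

K has rank 1, so it is an outer product K = u v^T: every row of K is a multiple of one row vector. Reading off the entries, u = (-3, 0, 1, -1) and v = (1, -1, -3, -2) (row i of K equals u_i·v^T). A rank-one matrix u v^T satisfies K u = u (v·u) and kills the (3)-dimensional subspace v^⊥, so its characteristic polynomial is lambda^3 (lambda - v·u) with v·u = tr K = -4. Hence the eigenvalues of I - K are 1 (multiplicity 3) and 1 - (-4) = 5, so det(I - K) = 5. (Direct check: I - K =
[[4, -3, -9, -6],
 [0, 1, 0, 0],
 [-1, 1, 4, 2],
 [1, -1, -3, -1]]
has determinant 5.) The finite-dimensional Fredholm alternative says: either (I - K) is invertible, or ker(I - K) ≠ {0} and then range(I - K) = ker((I - K)^*)^⊥, with dim ker(I - K) = dim ker((I - K)^*). Since det(I - K) ≠ 0, 1 is not an eigenvalue of K and ker(I - K) = {0}, so we are in the first case: for every y there is a unique x = (I - K)^(-1) y. Explicitly, by the Sherman–Morrison formula, (I - u v^T)^(-1) = I + u v^T/(1 - v·u), i.e. (I - K)^(-1) = I + K/(5).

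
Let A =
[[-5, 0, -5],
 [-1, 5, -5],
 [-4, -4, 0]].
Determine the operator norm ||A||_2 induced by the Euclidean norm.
||A||_2 ≈ 8.9825 (= sqrt(largest eigenvalue of A^T A))

||A||_2 = sigma_max(A) = sqrt(lambda_max(A^T A)). Form the symmetric matrix M = A^T A =
[[42, 11, 30],
 [11, 41, -25],
 [30, -25, 50]].
Its characteristic polynomial (trace, sum of principal 2x2 minors, determinant of M give the coefficients) is
  p(λ) = det(λ I - M) = λ^3 - 133λ^2 + 4226λ - 400.
No integer candidate from the rational root theorem (±divisors of 400) is a root, so the roots are irrational. The cubic discriminant is Δ = 14297653060 > 0, so there are three distinct real roots. p(0) = -400 and p(1) = 3694 have opposite signs, so a root lies in (0, 1); Newton's method refines it to λ ≈ 0.0949. p(52) = 328 and p(53) = -1142 have opposite signs, so a root lies in (52, 53); Newton's method refines it to λ ≈ 52.2203. p(80) = -1520 and p(81) = 734 have opposite signs, so a root lies in (80, 81); Newton's method refines it to λ ≈ 80.6848. Check (Vieta): the three roots sum to 133, matching tr M = 133.
So the eigenvalues of A^T A are ≈ 0.0949, 52.2203, 80.6848 (all ≥ 0, as they must be for A^T A). The largest is λ_max ≈ 80.6848, hence ||A||_2 = sqrt(λ_max) ≈ 8.9825.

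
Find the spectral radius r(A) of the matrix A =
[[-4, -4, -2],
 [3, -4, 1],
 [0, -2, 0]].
r(A) ≈ 5.572

The eigenvalues of A are the roots of its characteristic polynomial. With M = A (coefficients from the trace, the sum of principal 2x2 minors, and det A):
  p(λ) = det(λ I - M) = λ^3 + 8λ^2 + 30λ - 4.
No integer candidate from the rational root theorem (±divisors of 4) is a root, so the roots are irrational. The cubic discriminant is Δ = -59920 < 0, so there is one real root and a complex-conjugate pair. p(0) = -4 and p(1) = 35 have opposite signs, so a root lies in (0, 1); Newton's method refines it to λ ≈ 0.1288. Dividing out (λ - (0.1288)) leaves approximately λ^2 + 8.1288λ + 31.0473. For λ^2 + 8.1288λ + 31.0473 the discriminant is -58.1112. It is negative, so the remaining roots are the complex-conjugate pair λ ≈ -4.0644 ± 3.8115i. Their product equals the constant term, so |λ|^2 ≈ 31.0473 and |λ| ≈ 5.572.
Thus the eigenvalues (to 4 decimals) are 0.1288 (modulus 0.1288); -4.0644 ± 3.8115i (modulus 5.572). The spectral radius is the largest modulus: r(A) ≈ 5.572. (Cross-check: r(A) ≤ ||A||_2 ≈ 6.2543; equality holds whenever A is normal, though it can also hold for some non-normal A.)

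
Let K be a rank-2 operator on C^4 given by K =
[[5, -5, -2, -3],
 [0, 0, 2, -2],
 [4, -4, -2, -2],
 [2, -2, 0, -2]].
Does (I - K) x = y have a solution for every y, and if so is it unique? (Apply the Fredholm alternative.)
(I - K) is invertible (det(I - K) = 2 ≠ 0), so for every y in C^4 the equation (I - K) x = y has a unique solution.

K has rank 2 and factors as K = U V^T = u1 v1^T + u2 v2^T with u1 = (-2, 2, -2, 0), v1 = (-1, 1, 1, 0), u2 = (-3, -2, -2, -2), v2 = (-1, 1, 0, 1) (multiplying out reproduces the displayed K). The nonzero eigenvalues of U V^T coincide with those of the 2 x 2 matrix G = V^T U = [[v1·u1, v1·u2], [v2·u1, v2·u2]] = [[2, -1], [4, -1]], and by the Sylvester determinant identity det(I_4 - U V^T) = det(I_2 - V^T U) = det([[-1, 1], [-4, 2]]) = (-1)(2) - (1)(-4) = 2. (Direct check: I - K =
[[-4, 5, 2, 3],
 [0, 1, -2, 2],
 [-4, 4, 3, 2],
 [-2, 2, 0, 3]]
has determinant 2.) The finite-dimensional Fredholm alternative says: either (I - K) is invertible, or ker(I - K) ≠ {0} and then range(I - K) = ker((I - K)^*)^⊥, with dim ker(I - K) = dim ker((I - K)^*). Since det(I - K) ≠ 0, 1 is not an eigenvalue of K and ker(I - K) = {0}, so we are in the first case: for every y there is a unique x = (I - K)^(-1) y. (Explicitly, by the Woodbury identity, (I - U V^T)^(-1) = I + U (I_2 - G)^(-1) V^T.)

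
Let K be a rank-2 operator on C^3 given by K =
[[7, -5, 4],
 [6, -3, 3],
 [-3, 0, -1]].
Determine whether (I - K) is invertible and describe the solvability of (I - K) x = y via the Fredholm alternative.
(I - K) is invertible (det(I - K) = 15 ≠ 0), so for every y in C^3 the equation (I - K) x = y has a unique solution.

K has rank 2 and factors as K = U V^T = u1 v1^T + u2 v2^T with u1 = (-1, 0, -1), v1 = (-3, 3, -2), u2 = (2, 3, -3), v2 = (2, -1, 1) (multiplying out reproduces the displayed K). The nonzero eigenvalues of U V^T coincide with those of the 2 x 2 matrix G = V^T U = [[v1·u1, v1·u2], [v2·u1, v2·u2]] = [[5, 9], [-3, -2]], and by the Sylvester determinant identity det(I_3 - U V^T) = det(I_2 - V^T U) = det([[-4, -9], [3, 3]]) = (-4)(3) - (-9)(3) = 15. (Direct check: I - K =
[[-6, 5, -4],
 [-6, 4, -3],
 [3, 0, 2]]
has determinant 15.) The finite-dimensional Fredholm alternative says: either (I - K) is invertible, or ker(I - K) ≠ {0} and then range(I - K) = ker((I - K)^*)^⊥, with dim ker(I - K) = dim ker((I - K)^*). Since det(I - K) ≠ 0, 1 is not an eigenvalue of K and ker(I - K) = {0}, so we are in the first case: for every y there is a unique x = (I - K)^(-1) y. (Explicitly, by the Woodbury identity, (I - U V^T)^(-1) = I + U (I_2 - G)^(-1) V^T.)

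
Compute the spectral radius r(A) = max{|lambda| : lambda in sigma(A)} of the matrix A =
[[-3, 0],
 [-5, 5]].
r(A) = 5

The eigenvalues of A are the roots of its characteristic polynomial. With M = A (coefficients from the trace and determinant):
  p(λ) = det(λ I - M) = λ^2 - 2λ - 15.
For λ^2 - 2λ - 15 the discriminant is 64. It is a perfect square (8^2), so the roots are rational: λ = (2 ± 8)/2 = 5, -3.
Thus the eigenvalues (to 4 decimals) are 5 (modulus 5); -3 (modulus 3). The spectral radius is the largest modulus: r(A) = 5. (Cross-check: r(A) ≤ ||A||_2 ≈ 7.4096; equality holds whenever A is normal, though it can also hold for some non-normal A.)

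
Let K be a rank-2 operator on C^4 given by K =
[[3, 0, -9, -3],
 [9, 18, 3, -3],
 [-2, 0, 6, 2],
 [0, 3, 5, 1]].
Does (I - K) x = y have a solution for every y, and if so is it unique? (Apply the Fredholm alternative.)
(I - K) is invertible (det(I - K) = 161 ≠ 0), so for every y in C^4 the equation (I - K) x = y has a unique solution.

K has rank 2 and factors as K = U V^T = u1 v1^T + u2 v2^T with u1 = (3, -3, -2, -2), v1 = (-1, -3, -2, 0), u2 = (-3, -3, 2, 1), v2 = (-2, -3, 1, 1) (multiplying out reproduces the displayed K). The nonzero eigenvalues of U V^T coincide with those of the 2 x 2 matrix G = V^T U = [[v1·u1, v1·u2], [v2·u1, v2·u2]] = [[10, 8], [-1, 18]], and by the Sylvester determinant identity det(I_4 - U V^T) = det(I_2 - V^T U) = det([[-9, -8], [1, -17]]) = (-9)(-17) - (-8)(1) = 161. (Direct check: I - K =
[[-2, 0, 9, 3],
 [-9, -17, -3, 3],
 [2, 0, -5, -2],
 [0, -3, -5, 0]]
has determinant 161.) The finite-dimensional Fredholm alternative says: either (I - K) is invertible, or ker(I - K) ≠ {0} and then range(I - K) = ker((I - K)^*)^⊥, with dim ker(I - K) = dim ker((I - K)^*). Since det(I - K) ≠ 0, 1 is not an eigenvalue of K and ker(I - K) = {0}, so we are in the first case: for every y there is a unique x = (I - K)^(-1) y. (Explicitly, by the Woodbury identity, (I - U V^T)^(-1) = I + U (I_2 - G)^(-1) V^T.)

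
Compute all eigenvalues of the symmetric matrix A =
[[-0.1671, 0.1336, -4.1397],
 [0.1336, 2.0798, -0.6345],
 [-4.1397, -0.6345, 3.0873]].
sigma(A) ≈ {-3, 2, 6}

A is real symmetric, so its spectrum consists of real eigenvalues. Expanding the characteristic polynomial of the displayed matrix gives
  det(λ I - A) = p(λ) = λ^3 + (-5)λ^2 + (-12)λ + (36).
Solving p(λ) = 0 yields eigenvalues ≈ -3, 2, 6. (A is shown rounded to 4 decimals, so these recover the underlying integer eigenvalues to within that precision.)
Verification: the trace of A = 5 equals the sum of eigenvalues 5, and det(A) ≈ -36.0007 matches the eigenvalue product -36.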